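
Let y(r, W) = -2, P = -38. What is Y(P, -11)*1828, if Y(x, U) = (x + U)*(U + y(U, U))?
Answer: 1164436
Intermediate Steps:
Y(x, U) = (-2 + U)*(U + x) (Y(x, U) = (x + U)*(U - 2) = (U + x)*(-2 + U) = (-2 + U)*(U + x))
Y(P, -11)*1828 = ((-11)² - 2*(-11) - 2*(-38) - 11*(-38))*1828 = (121 + 22 + 76 + 418)*1828 = 637*1828 = 1164436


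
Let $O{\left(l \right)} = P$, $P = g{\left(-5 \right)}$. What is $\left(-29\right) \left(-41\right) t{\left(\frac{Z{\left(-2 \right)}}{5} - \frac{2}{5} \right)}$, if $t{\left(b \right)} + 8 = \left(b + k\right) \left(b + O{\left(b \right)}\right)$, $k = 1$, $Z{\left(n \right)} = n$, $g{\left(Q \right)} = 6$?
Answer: $- \frac{206886}{25} \approx -8275.4$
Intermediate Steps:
$P = 6$
$O{\left(l \right)} = 6$
$t{\left(b \right)} = -8 + \left(1 + b\right) \left(6 + b\right)$ ($t{\left(b \right)} = -8 + \left(b + 1\right) \left(b + 6\right) = -8 + \left(1 + b\right) \left(6 + b\right)$)
$\left(-29\right) \left(-41\right) t{\left(\frac{Z{\left(-2 \right)}}{5} - \frac{2}{5} \right)} = \left(-29\right) \left(-41\right) \left(-2 + \left(- \frac{2}{5} - \frac{2}{5}\right)^{2} + 7 \left(- \frac{2}{5} - \frac{2}{5}\right)\right) = 1189 \left(-2 + \left(\left(-2\right) \frac{1}{5} - \frac{2}{5}\right)^{2} + 7 \left(\left(-2\right) \frac{1}{5} - \frac{2}{5}\right)\right) = 1189 \left(-2 + \left(- \frac{2}{5} - \frac{2}{5}\right)^{2} + 7 \left(- \frac{2}{5} - \frac{2}{5}\right)\right) = 1189 \left(-2 + \left(- \frac{4}{5}\right)^{2} + 7 \left(- \frac{4}{5}\right)\right) = 1189 \left(-2 + \frac{16}{25} - \frac{28}{5}\right) = 1189 \left(- \frac{174}{25}\right) = - \frac{206886}{25}$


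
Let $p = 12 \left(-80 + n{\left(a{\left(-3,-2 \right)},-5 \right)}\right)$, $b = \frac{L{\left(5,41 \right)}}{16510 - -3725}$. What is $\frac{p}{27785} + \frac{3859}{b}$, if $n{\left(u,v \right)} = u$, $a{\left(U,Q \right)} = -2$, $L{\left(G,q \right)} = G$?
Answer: $\frac{433928707821}{27785} \approx 1.5617 \cdot 10^{7}$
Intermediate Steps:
$b = \frac{1}{4047}$ ($b = \frac{5}{16510 - -3725} = \frac{5}{16510 + 3725} = \frac{5}{20235} = 5 \cdot \frac{1}{20235} = \frac{1}{4047} \approx 0.0002471$)
$p = -984$ ($p = 12 \left(-80 - 2\right) = 12 \left(-82\right) = -984$)
$\frac{p}{27785} + \frac{3859}{b} = - \frac{984}{27785} + 3859 \frac{1}{\frac{1}{4047}} = \left(-984\right) \frac{1}{27785} + 3859 \cdot 4047 = - \frac{984}{27785} + 15617373 = \frac{433928707821}{27785}$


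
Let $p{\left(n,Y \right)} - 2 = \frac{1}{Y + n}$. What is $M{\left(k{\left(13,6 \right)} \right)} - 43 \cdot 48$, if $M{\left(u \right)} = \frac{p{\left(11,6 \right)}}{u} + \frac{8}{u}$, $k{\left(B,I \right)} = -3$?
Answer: $- \frac{35145}{17} \approx -2067.4$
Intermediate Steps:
$p{\left(n,Y \right)} = 2 + \frac{1}{Y + n}$
$M{\left(u \right)} = \frac{171}{17 u}$ ($M{\left(u \right)} = \frac{\frac{1}{6 + 11} \left(1 + 2 \cdot 6 + 2 \cdot 11\right)}{u} + \frac{8}{u} = \frac{\frac{1}{17} \left(1 + 12 + 22\right)}{u} + \frac{8}{u} = \frac{\frac{1}{17} \cdot 35}{u} + \frac{8}{u} = \frac{35}{17 u} + \frac{8}{u} = \frac{171}{17 u}$)
$M{\left(k{\left(13,6 \right)} \right)} - 43 \cdot 48 = \frac{171}{17 \left(-3\right)} - 43 \cdot 48 = \frac{171}{17} \left(- \frac{1}{3}\right) - 2064 = - \frac{57}{17} - 2064 = - \frac{35145}{17}$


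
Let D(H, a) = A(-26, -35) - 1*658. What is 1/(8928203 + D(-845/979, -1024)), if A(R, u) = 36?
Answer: 1/8927581 ≈ 1.1201e-7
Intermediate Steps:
D(H, a) = -622 (D(H, a) = 36 - 1*658 = 36 - 658 = -622)
1/(8928203 + D(-845/979, -1024)) = 1/(8928203 - 622) = 1/8927581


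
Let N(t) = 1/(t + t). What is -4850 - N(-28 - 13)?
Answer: -397699/82 ≈ -4850.0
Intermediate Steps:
N(t) = 1/(2*t)
-4850 - N(-28 - 13) = -4850 - 1/(2*(-28 - 13)) = -4850 - 1/(2*(-41)) = -4850 - (-1)/(2*41) = -4850 - 1*(-1/82) = -4850 + 1/82 = -397699/82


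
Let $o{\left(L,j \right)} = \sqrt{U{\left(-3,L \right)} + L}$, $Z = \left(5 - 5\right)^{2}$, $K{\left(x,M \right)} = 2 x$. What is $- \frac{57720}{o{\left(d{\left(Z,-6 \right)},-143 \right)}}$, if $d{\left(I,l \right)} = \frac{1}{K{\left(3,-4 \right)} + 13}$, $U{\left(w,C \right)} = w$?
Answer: $\frac{14430 i \sqrt{266}}{7} \approx 33621.0 i$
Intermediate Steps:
$Z = 0$ ($Z = 0^{2} = 0$)
$d{\left(I,l \right)} = \frac{1}{19}$ ($d{\left(I,l \right)} = \frac{1}{2 \cdot 3 + 13} = \frac{1}{6 + 13} = \frac{1}{19}$)
$o{\left(L,j \right)} = \sqrt{-3 + L}$
$- \frac{57720}{o{\left(d{\left(Z,-6 \right)},-143 \right)}} = - \frac{57720}{\sqrt{-3 + \frac{1}{19}}} = - \frac{57720}{\sqrt{- \frac{56}{19}}} = - \frac{57720}{\frac{2}{19} i \sqrt{266}} = - 57720 \left(- \frac{i \sqrt{266}}{28}\right) = \frac{14430 i \sqrt{266}}{7}$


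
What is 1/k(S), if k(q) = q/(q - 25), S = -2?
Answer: 27/2 ≈ 13.500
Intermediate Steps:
k(q) = q/(-25 + q)
1/k(S) = 1/(-2/(-25 - 2)) = 1/(-2/(-27)) = 1/(-2*(-1/27)) = 1/(2/27) = 27/2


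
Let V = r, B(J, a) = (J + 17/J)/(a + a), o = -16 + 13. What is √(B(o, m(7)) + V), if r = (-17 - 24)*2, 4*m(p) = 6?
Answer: 2*I*√191/3 ≈ 9.2135*I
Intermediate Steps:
m(p) = 3/2 (m(p) = (¼)*6 = 3/2)
o = -3
B(J, a) = (J + 17/J)/(2*a) (B(J, a) = (J + 17/J)/((2*a)) = (J + 17/J)*(1/(2*a)) = (J + 17/J)/(2*a))
r = -82 (r = -41*2 = -82)
V = -82
√(B(o, m(7)) + V) = √((½)*(17 + (-3)²)/(-3*(3/2)) - 82) = √((½)*(-⅓)*(⅔)*(17 + 9) - 82) = √((½)*(-⅓)*(⅔)*26 - 82) = √(-26/9 - 82) = √(-764/9) = 2*I*√191/3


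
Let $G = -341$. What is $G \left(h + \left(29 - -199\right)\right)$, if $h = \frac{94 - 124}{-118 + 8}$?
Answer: $-77841$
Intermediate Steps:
$h = \frac{3}{11}$ ($h = - \frac{30}{-110} = \left(-30\right) \left(- \frac{1}{110}\right) = \frac{3}{11} \approx 0.27273$)
$G \left(h + \left(29 - -199\right)\right) = - 341 \left(\frac{3}{11} + \left(29 - -199\right)\right) = - 341 \left(\frac{3}{11} + \left(29 + 199\right)\right) = - 341 \left(\frac{3}{11} + 228\right) = \left(-341\right) \frac{2511}{11} = -77841$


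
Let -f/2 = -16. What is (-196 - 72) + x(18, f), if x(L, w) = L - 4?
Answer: -254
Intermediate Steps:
f = 32 (f = -2*(-16) = 32)
x(L, w) = -4 + L
(-196 - 72) + x(18, f) = (-196 - 72) + (-4 + 18) = -268 + 14 = -254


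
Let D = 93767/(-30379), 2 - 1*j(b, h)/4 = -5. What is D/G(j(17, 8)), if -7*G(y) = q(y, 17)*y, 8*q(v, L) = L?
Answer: 187534/516443 ≈ 0.36313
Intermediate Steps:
j(b, h) = 28 (j(b, h) = 8 - 4*(-5) = 8 + 20 = 28)
D = -93767/30379 (D = 93767*(-1/30379) = -93767/30379 ≈ -3.0866)
q(v, L) = L/8
G(y) = -17*y/56 (G(y) = -(⅛)*17*y/7 = -17*y/56)
D/G(j(17, 8)) = -93767/(30379*((-17/56*28))) = -93767/(30379*(-17/2)) = -93767/30379*(-2/17) = 187534/516443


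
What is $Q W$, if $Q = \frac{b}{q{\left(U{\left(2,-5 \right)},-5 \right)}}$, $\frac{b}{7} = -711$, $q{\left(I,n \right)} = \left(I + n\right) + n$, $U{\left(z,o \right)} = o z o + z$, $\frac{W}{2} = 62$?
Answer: $-14694$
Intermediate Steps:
$W = 124$ ($W = 2 \cdot 62 = 124$)
$U{\left(z,o \right)} = z + z o^{2}$ ($U{\left(z,o \right)} = z o^{2} + z = z + z o^{2}$)
$q{\left(I,n \right)} = I + 2 n$
$b = -4977$ ($b = 7 \left(-711\right) = -4977$)
$Q = - \frac{237}{2}$ ($Q = - \frac{4977}{2 \left(1 + \left(-5\right)^{2}\right) + 2 \left(-5\right)} = - \frac{4977}{2 \left(1 + 25\right) - 10} = - \frac{4977}{2 \cdot 26 - 10} = - \frac{4977}{52 - 10} = - \frac{4977}{42} = \left(-4977\right) \frac{1}{42} = - \frac{237}{2} \approx -118.5$)
$Q W = \left(- \frac{237}{2}\right) 124 = -14694$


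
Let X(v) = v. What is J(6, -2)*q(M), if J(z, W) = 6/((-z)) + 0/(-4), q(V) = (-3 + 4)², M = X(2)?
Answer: -1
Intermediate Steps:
M = 2
q(V) = 1 (q(V) = 1² = 1)
J(z, W) = -6/z (J(z, W) = 6*(-1/z) + 0*(-¼) = -6/z + 0 = -6/z)
J(6, -2)*q(M) = -6/6*1 = -6*⅙*1 = -1*1 = -1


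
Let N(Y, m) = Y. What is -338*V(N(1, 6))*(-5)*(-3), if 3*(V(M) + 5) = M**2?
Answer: 23660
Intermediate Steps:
V(M) = -5 + M**2/3
-338*V(N(1, 6))*(-5)*(-3) = -338*(-5 + (1/3)*1**2)*(-5)*(-3) = -338*(-5 + (1/3)*1)*(-5)*(-3) = -338*(-5 + 1/3)*(-5)*(-3) = -338*(-14/3*(-5))*(-3) = -23660*(-3)/3 = -338*(-70) = 23660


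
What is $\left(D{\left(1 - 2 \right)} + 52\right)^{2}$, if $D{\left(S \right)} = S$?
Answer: $2601$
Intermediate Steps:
$\left(D{\left(1 - 2 \right)} + 52\right)^{2} = \left(\left(1 - 2\right) + 52\right)^{2} = \left(-1 + 52\right)^{2} = 51^{2} = 2601$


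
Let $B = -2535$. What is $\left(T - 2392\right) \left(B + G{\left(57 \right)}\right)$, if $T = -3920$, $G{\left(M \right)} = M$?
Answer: $15641136$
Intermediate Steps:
$\left(T - 2392\right) \left(B + G{\left(57 \right)}\right) = \left(-3920 - 2392\right) \left(-2535 + 57\right) = \left(-6312\right) \left(-2478\right) = 15641136$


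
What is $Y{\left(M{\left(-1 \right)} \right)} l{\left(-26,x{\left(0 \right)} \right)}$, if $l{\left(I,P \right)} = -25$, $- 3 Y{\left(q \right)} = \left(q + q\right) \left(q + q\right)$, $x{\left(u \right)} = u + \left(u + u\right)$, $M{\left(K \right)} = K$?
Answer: $\frac{100}{3} \approx 33.333$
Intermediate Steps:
$x{\left(u \right)} = 3 u$ ($x{\left(u \right)} = u + 2 u = 3 u$)
$Y{\left(q \right)} = - \frac{4 q^{2}}{3}$ ($Y{\left(q \right)} = - \frac{\left(q + q\right) \left(q + q\right)}{3} = - \frac{2 q 2 q}{3} = - \frac{4 q^{2}}{3}$)
$Y{\left(M{\left(-1 \right)} \right)} l{\left(-26,x{\left(0 \right)} \right)} = - \frac{4 \left(-1\right)^{2}}{3} \left(-25\right) = \left(- \frac{4}{3}\right) 1 \left(-25\right) = \left(- \frac{4}{3}\right) \left(-25\right) = \frac{100}{3}$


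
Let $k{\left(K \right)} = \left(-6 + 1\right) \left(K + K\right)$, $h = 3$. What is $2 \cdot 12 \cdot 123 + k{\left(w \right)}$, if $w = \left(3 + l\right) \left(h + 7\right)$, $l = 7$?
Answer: $1952$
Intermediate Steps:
$w = 100$ ($w = \left(3 + 7\right) \left(3 + 7\right) = 10 \cdot 10 = 100$)
$k{\left(K \right)} = - 10 K$ ($k{\left(K \right)} = - 5 \cdot 2 K = - 10 K$)
$2 \cdot 12 \cdot 123 + k{\left(w \right)} = 2 \cdot 12 \cdot 123 - 1000 = 24 \cdot 123 - 1000 = 2952 - 1000 = 1952$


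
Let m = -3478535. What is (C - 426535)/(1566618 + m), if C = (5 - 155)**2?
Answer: 404035/1911917 ≈ 0.21132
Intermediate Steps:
C = 22500 (C = (-150)**2 = 22500)
(C - 426535)/(1566618 + m) = (22500 - 426535)/(1566618 - 3478535) = -404035/(-1911917) = -404035*(-1/1911917) = 404035/1911917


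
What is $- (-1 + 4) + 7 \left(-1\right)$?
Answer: $-10$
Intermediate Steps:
$- (-1 + 4) + 7 \left(-1\right) = \left(-1\right) 3 - 7 = -3 - 7 = -10$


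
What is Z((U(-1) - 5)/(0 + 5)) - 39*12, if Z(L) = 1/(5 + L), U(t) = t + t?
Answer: -8419/18 ≈ -467.72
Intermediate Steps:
U(t) = 2*t
Z((U(-1) - 5)/(0 + 5)) - 39*12 = 1/(5 + (2*(-1) - 5)/(0 + 5)) - 39*12 = 1/(5 + (-2 - 5)/5) - 468 = 1/(5 - 7*⅕) - 468 = 1/(5 - 7/5) - 468 = 1/(18/5) - 468 = 5/18 - 468 = -8419/18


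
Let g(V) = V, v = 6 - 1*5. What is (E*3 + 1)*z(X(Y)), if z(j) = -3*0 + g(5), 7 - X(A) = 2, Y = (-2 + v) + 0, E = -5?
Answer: -70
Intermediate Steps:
v = 1 (v = 6 - 5 = 1)
Y = -1 (Y = (-2 + 1) + 0 = -1 + 0 = -1)
X(A) = 5 (X(A) = 7 - 1*2 = 7 - 2 = 5)
z(j) = 5 (z(j) = -3*0 + 5 = 0 + 5 = 5)
(E*3 + 1)*z(X(Y)) = (-5*3 + 1)*5 = (-15 + 1)*5 = -14*5 = -70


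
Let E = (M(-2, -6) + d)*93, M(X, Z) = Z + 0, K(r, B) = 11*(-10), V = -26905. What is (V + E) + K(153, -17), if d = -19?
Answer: -29340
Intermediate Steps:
K(r, B) = -110
M(X, Z) = Z
E = -2325 (E = (-6 - 19)*93 = -25*93 = -2325)
(V + E) + K(153, -17) = (-26905 - 2325) - 110 = -29230 - 110 = -29340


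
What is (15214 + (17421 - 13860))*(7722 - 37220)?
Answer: -553824950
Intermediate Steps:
(15214 + (17421 - 13860))*(7722 - 37220) = (15214 + 3561)*(-29498) = 18775*(-29498) = -553824950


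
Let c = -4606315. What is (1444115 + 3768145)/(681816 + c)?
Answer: -5212260/3924499 ≈ -1.3281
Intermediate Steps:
(1444115 + 3768145)/(681816 + c) = (1444115 + 3768145)/(681816 - 4606315) = 5212260/(-3924499) = 5212260*(-1/3924499) = -5212260/3924499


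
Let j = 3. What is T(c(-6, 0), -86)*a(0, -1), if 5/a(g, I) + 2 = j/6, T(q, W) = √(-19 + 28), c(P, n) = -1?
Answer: -10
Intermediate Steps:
T(q, W) = 3 (T(q, W) = √9 = 3)
a(g, I) = -10/3 (a(g, I) = 5/(-2 + 3/6) = 5/(-2 + 3*(⅙)) = 5/(-2 + ½) = 5/(-3/2) = 5*(-⅔) = -10/3)
T(c(-6, 0), -86)*a(0, -1) = 3*(-10/3) = -10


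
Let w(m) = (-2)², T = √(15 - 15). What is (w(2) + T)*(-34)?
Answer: -136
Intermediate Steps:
T = 0 (T = √0 = 0)
w(m) = 4
(w(2) + T)*(-34) = (4 + 0)*(-34) = 4*(-34) = -136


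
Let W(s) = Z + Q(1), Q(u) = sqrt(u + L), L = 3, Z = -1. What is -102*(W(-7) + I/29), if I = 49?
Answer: -7956/29 ≈ -274.34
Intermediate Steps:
Q(u) = sqrt(3 + u) (Q(u) = sqrt(u + 3) = sqrt(3 + u))
W(s) = 1 (W(s) = -1 + sqrt(3 + 1) = -1 + sqrt(4) = -1 + 2 = 1)
-102*(W(-7) + I/29) = -102*(1 + 49/29) = -102*78/29 = -7956/29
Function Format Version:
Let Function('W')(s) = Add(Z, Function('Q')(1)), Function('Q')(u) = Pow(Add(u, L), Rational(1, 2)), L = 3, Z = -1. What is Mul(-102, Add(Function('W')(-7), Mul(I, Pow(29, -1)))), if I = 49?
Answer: Rational(-7956, 29) ≈ -274.34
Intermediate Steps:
Function('Q')(u) = Pow(Add(3, u), Rational(1, 2)) (Function('Q')(u) = Pow(Add(u, 3), Rational(1, 2)) = Pow(Add(3, u), Rational(1, 2)))
Function('W')(s) = 1 (Function('W')(s) = Add(-1, Pow(Add(3, 1), Rational(1, 2))) = Add(-1, Pow(4, Rational(1, 2))) = Add(-1, 2) = 1)
Mul(-102, Add(Function('W')(-7), Mul(I, Pow(29, -1)))) = Mul(-102, Add(1, Mul(49, Pow(29, -1)))) = Mul(-102, Add(1, Mul(49, Rational(1, 29)))) = Mul(-102, Add(1, Rational(49, 29))) = Mul(-102, Rational(78, 29)) = Rational(-7956, 29)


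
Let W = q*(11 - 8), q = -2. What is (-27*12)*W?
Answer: 1944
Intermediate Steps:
W = -6 (W = -2*(11 - 8) = -2*3 = -6)
(-27*12)*W = -27*12*(-6) = -324*(-6) = 1944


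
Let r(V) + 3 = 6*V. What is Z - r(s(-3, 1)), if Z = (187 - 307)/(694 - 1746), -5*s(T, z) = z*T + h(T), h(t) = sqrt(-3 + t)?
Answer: -639/1315 + 6*I*sqrt(6)/5 ≈ -0.48593 + 2.9394*I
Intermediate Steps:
s(T, z) = -sqrt(-3 + T)/5 - T*z/5 (s(T, z) = -(z*T + sqrt(-3 + T))/5 = -(T*z + sqrt(-3 + T))/5 = -(sqrt(-3 + T) + T*z)/5 = -sqrt(-3 + T)/5 - T*z/5)
r(V) = -3 + 6*V
Z = 30/263 (Z = -120/(-1052) = -120*(-1/1052) = 30/263 ≈ 0.11407)
Z - r(s(-3, 1)) = 30/263 - (-3 + 6*(-sqrt(-3 - 3)/5 - 1/5*(-3)*1)) = 30/263 - (-3 + 6*(-I*sqrt(6)/5 + 3/5)) = 30/263 - (-3 + 6*(3/5 - I*sqrt(6)/5)) = 30/263 - (-3 + (18/5 - 6*I*sqrt(6)/5)) = 30/263 - (3/5 - 6*I*sqrt(6)/5) = 30/263 + (-3/5 + 6*I*sqrt(6)/5) = -639/1315 + 6*I*sqrt(6)/5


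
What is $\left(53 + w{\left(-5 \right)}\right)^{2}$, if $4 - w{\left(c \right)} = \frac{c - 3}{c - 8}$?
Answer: $\frac{537289}{169} \approx 3179.2$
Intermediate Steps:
$w{\left(c \right)} = 4 - \frac{-3 + c}{-8 + c}$ ($w{\left(c \right)} = 4 - \frac{c - 3}{c - 8} = 4 - \frac{-3 + c}{-8 + c}$)
$\left(53 + w{\left(-5 \right)}\right)^{2} = \left(53 + \frac{-29 + 3 \left(-5\right)}{-8 - 5}\right)^{2} = \left(53 + \frac{-29 - 15}{-13}\right)^{2} = \left(53 - - \frac{44}{13}\right)^{2} = \left(53 + \frac{44}{13}\right)^{2} = \left(\frac{733}{13}\right)^{2} = \frac{537289}{169}$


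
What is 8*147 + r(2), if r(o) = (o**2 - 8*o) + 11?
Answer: 1175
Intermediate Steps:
r(o) = 11 + o**2 - 8*o
8*147 + r(2) = 8*147 + (11 + 2**2 - 8*2) = 1176 + (11 + 4 - 16) = 1176 - 1 = 1175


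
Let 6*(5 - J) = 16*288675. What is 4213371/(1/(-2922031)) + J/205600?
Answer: -506253019817875079/41120 ≈ -1.2312e+13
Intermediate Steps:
J = -769795 (J = 5 - 8*288675/3 = 5 - 1/6*4618800 = 5 - 769800 = -769795)
4213371/(1/(-2922031)) + J/205600 = 4213371/(1/(-2922031)) - 769795/205600 = 4213371/(-1/2922031) - 769795*1/205600 = 4213371*(-2922031) - 153959/41120 = -12311600676501 - 153959/41120 = -506253019817875079/41120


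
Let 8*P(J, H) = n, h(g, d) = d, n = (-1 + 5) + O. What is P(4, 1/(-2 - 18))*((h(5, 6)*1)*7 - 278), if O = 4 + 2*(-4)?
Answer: 0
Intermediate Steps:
O = -4 (O = 4 - 8 = -4)
n = 0 (n = (-1 + 5) - 4 = 4 - 4 = 0)
P(J, H) = 0 (P(J, H) = (⅛)*0 = 0)
P(4, 1/(-2 - 18))*((h(5, 6)*1)*7 - 278) = 0*((6*1)*7 - 278) = 0*(6*7 - 278) = 0*(42 - 278) = 0*(-236) = 0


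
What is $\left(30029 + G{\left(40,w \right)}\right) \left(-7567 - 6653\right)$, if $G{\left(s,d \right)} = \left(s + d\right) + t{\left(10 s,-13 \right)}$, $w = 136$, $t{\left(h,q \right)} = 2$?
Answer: $-429543540$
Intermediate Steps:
$G{\left(s,d \right)} = 2 + d + s$ ($G{\left(s,d \right)} = \left(s + d\right) + 2 = \left(d + s\right) + 2 = 2 + d + s$)
$\left(30029 + G{\left(40,w \right)}\right) \left(-7567 - 6653\right) = \left(30029 + \left(2 + 136 + 40\right)\right) \left(-7567 - 6653\right) = \left(30029 + 178\right) \left(-14220\right) = 30207 \left(-14220\right) = -429543540$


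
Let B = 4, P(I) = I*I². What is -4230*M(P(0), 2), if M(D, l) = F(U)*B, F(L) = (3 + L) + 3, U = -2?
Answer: -67680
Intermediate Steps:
P(I) = I³
F(L) = 6 + L
M(D, l) = 16 (M(D, l) = (6 - 2)*4 = 4*4 = 16)
-4230*M(P(0), 2) = -4230*16 = -67680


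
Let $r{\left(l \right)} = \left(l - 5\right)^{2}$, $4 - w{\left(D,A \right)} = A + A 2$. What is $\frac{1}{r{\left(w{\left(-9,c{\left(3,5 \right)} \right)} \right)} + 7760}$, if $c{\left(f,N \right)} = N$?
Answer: $\frac{1}{8016} \approx 0.00012475$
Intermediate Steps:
$w{\left(D,A \right)} = 4 - 3 A$ ($w{\left(D,A \right)} = 4 - \left(A + A 2\right) = 4 - \left(A + 2 A\right) = 4 - 3 A$)
$r{\left(l \right)} = \left(-5 + l\right)^{2}$
$\frac{1}{r{\left(w{\left(-9,c{\left(3,5 \right)} \right)} \right)} + 7760} = \frac{1}{\left(-5 + \left(4 - 15\right)\right)^{2} + 7760} = \frac{1}{\left(-5 - 11\right)^{2} + 7760} = \frac{1}{\left(-16\right)^{2} + 7760} = \frac{1}{256 + 7760} = \frac{1}{8016}$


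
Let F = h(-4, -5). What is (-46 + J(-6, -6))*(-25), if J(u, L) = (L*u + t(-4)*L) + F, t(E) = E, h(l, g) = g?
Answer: -225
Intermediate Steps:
F = -5
J(u, L) = -5 - 4*L + L*u (J(u, L) = (L*u - 4*L) - 5 = (-4*L + L*u) - 5 = -5 - 4*L + L*u)
(-46 + J(-6, -6))*(-25) = (-46 + (-5 - 4*(-6) - 6*(-6)))*(-25) = (-46 + (-5 + 24 + 36))*(-25) = (-46 + 55)*(-25) = 9*(-25) = -225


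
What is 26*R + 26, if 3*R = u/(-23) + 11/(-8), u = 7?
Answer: 1053/92 ≈ 11.446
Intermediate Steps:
R = -103/184 (R = (7/(-23) + 11/(-8))/3 = (7*(-1/23) + 11*(-1/8))/3 = (-7/23 - 11/8)/3 = (1/3)*(-309/184) = -103/184 ≈ -0.55978)
26*R + 26 = 26*(-103/184) + 26 = -1339/92 + 26 = 1053/92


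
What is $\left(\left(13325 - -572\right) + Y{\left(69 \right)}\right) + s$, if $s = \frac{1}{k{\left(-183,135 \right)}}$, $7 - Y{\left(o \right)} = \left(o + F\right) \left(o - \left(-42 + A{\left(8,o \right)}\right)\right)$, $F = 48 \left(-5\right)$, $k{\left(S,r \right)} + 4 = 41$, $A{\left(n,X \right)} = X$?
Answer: $\frac{780183}{37} \approx 21086.0$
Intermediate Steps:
$k{\left(S,r \right)} = 37$ ($k{\left(S,r \right)} = -4 + 41 = 37$)
$F = -240$
$Y{\left(o \right)} = 10087 - 42 o$ ($Y{\left(o \right)} = 7 - \left(o - 240\right) \left(o - \left(-42 + o\right)\right) = 7 - \left(-240 + o\right) 42 = 7 - \left(-10080 + 42 o\right) = 10087 - 42 o$)
$s = \frac{1}{37} \approx 0.027027$
$\left(\left(13325 - -572\right) + Y{\left(69 \right)}\right) + s = \left(\left(13325 - -572\right) + \left(10087 - 2898\right)\right) + \frac{1}{37} = \left(\left(13325 + 572\right) + \left(10087 - 2898\right)\right) + \frac{1}{37} = \left(13897 + 7189\right) + \frac{1}{37} = 21086 + \frac{1}{37} = \frac{780183}{37}$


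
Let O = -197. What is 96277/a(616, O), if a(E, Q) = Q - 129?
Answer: -96277/326 ≈ -295.33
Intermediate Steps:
a(E, Q) = -129 + Q
96277/a(616, O) = 96277/(-129 - 197) = 96277/(-326) = 96277*(-1/326) = -96277/326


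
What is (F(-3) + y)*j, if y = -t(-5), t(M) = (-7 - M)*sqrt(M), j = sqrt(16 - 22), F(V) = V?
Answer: I*sqrt(6)*(-3 + 2*I*sqrt(5)) ≈ -10.954 - 7.3485*I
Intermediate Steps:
j = I*sqrt(6) (j = sqrt(-6) = I*sqrt(6) ≈ 2.4495*I)
t(M) = sqrt(M)*(-7 - M)
y = 2*I*sqrt(5) (y = -sqrt(-5)*(-7 - 1*(-5)) = -I*sqrt(5)*(-7 + 5) = -I*sqrt(5)*(-2) = -(-2)*I*sqrt(5) = 2*I*sqrt(5) ≈ 4.4721*I)
(F(-3) + y)*j = (-3 + 2*I*sqrt(5))*(I*sqrt(6)) = I*sqrt(6)*(-3 + 2*I*sqrt(5))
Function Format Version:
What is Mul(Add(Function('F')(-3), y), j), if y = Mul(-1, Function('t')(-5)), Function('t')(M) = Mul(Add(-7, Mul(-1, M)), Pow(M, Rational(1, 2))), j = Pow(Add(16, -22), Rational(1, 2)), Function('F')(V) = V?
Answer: Mul(I, Pow(6, Rational(1, 2)), Add(-3, Mul(2, I, Pow(5, Rational(1, 2))))) ≈ Add(-10.954, Mul(-7.3485, I))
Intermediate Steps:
j = Mul(I, Pow(6, Rational(1, 2))) (j = Pow(-6, Rational(1, 2)) = Mul(I, Pow(6, Rational(1, 2))) ≈ Mul(2.4495, I))
Function('t')(M) = Mul(Pow(M, Rational(1, 2)), Add(-7, Mul(-1, M)))
y = Mul(2, I, Pow(5, Rational(1, 2))) (y = Mul(-1, Mul(Pow(-5, Rational(1, 2)), Add(-7, Mul(-1, -5)))) = Mul(-1, Mul(Mul(I, Pow(5, Rational(1, 2))), Add(-7, 5))) = Mul(-1, Mul(Mul(I, Pow(5, Rational(1, 2))), -2)) = Mul(-1, Mul(-2, I, Pow(5, Rational(1, 2)))) = Mul(2, I, Pow(5, Rational(1, 2))) ≈ Mul(4.4721, I))
Mul(Add(Function('F')(-3), y), j) = Mul(Add(-3, Mul(2, I, Pow(5, Rational(1, 2)))), Mul(I, Pow(6, Rational(1, 2)))) = Mul(I, Pow(6, Rational(1, 2)), Add(-3, Mul(2, I, Pow(5, Rational(1, 2)))))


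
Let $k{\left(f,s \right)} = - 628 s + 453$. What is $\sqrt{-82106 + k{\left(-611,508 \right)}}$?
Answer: $i \sqrt{400677} \approx 632.99 i$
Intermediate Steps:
$k{\left(f,s \right)} = 453 - 628 s$
$\sqrt{-82106 + k{\left(-611,508 \right)}} = \sqrt{-82106 + \left(453 - 319024\right)} = \sqrt{-82106 - 318571} = \sqrt{-400677} = i \sqrt{400677}$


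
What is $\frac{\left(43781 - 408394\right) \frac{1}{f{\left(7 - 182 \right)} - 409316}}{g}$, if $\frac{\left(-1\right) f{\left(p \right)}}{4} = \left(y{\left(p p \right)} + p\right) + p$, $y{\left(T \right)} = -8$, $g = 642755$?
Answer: $\frac{364613}{262169480420} \approx 1.3908 \cdot 10^{-6}$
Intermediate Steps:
$f{\left(p \right)} = 32 - 8 p$ ($f{\left(p \right)} = - 4 \left(\left(-8 + p\right) + p\right) = - 4 \left(-8 + 2 p\right) = 32 - 8 p$)
$\frac{\left(43781 - 408394\right) \frac{1}{f{\left(7 - 182 \right)} - 409316}}{g} = \frac{\left(43781 - 408394\right) \frac{1}{\left(32 - 8 \left(7 - 182\right)\right) - 409316}}{642755} = - \frac{364613}{\left(32 - 8 \left(7 - 182\right)\right) - 409316} \cdot \frac{1}{642755} = - \frac{364613}{\left(32 - -1400\right) - 409316} \cdot \frac{1}{642755} = - \frac{364613}{\left(32 + 1400\right) - 409316} \cdot \frac{1}{642755} = - \frac{364613}{1432 - 409316} \cdot \frac{1}{642755} = - \frac{364613}{-407884} \cdot \frac{1}{642755} = \left(-364613\right) \left(- \frac{1}{407884}\right) \frac{1}{642755} = \frac{364613}{407884} \cdot \frac{1}{642755} = \frac{364613}{262169480420}$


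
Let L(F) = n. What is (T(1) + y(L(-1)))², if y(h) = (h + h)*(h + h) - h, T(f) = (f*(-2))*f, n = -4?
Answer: 4356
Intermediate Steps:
T(f) = -2*f² (T(f) = (-2*f)*f = -2*f²)
L(F) = -4
y(h) = -h + 4*h² (y(h) = (2*h)*(2*h) - h = 4*h² - h = -h + 4*h²)
(T(1) + y(L(-1)))² = (-2*1² - 4*(-1 + 4*(-4)))² = (-2*1 - 4*(-1 - 16))² = (-2 - 4*(-17))² = (-2 + 68)² = 66² = 4356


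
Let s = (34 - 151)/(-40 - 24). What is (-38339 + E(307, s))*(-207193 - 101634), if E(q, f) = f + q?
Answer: 751663608937/64 ≈ 1.1745e+10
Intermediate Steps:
s = 117/64 (s = -117/(-64) = -117*(-1/64) = 117/64 ≈ 1.8281)
(-38339 + E(307, s))*(-207193 - 101634) = (-38339 + (117/64 + 307))*(-207193 - 101634) = (-38339 + 19765/64)*(-308827) = -2433931/64*(-308827) = 751663608937/64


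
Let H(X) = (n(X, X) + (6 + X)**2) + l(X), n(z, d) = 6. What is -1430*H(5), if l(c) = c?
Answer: -188760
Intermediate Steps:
H(X) = 6 + X + (6 + X)**2 (H(X) = (6 + (6 + X)**2) + X = 6 + X + (6 + X)**2)
-1430*H(5) = -1430*(6 + 5 + (6 + 5)**2) = -1430*(6 + 5 + 11**2) = -1430*(6 + 5 + 121) = -1430*132 = -188760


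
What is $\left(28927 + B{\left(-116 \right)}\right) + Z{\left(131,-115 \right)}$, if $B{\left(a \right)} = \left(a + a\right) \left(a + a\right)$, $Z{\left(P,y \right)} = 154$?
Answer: $82905$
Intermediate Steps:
$B{\left(a \right)} = 4 a^{2}$ ($B{\left(a \right)} = 2 a 2 a = 4 a^{2}$)
$\left(28927 + B{\left(-116 \right)}\right) + Z{\left(131,-115 \right)} = \left(28927 + 4 \left(-116\right)^{2}\right) + 154 = \left(28927 + 4 \cdot 13456\right) + 154 = \left(28927 + 53824\right) + 154 = 82751 + 154 = 82905$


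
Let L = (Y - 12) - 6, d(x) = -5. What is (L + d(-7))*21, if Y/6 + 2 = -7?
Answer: -1617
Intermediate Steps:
Y = -54 (Y = -12 + 6*(-7) = -12 - 42 = -54)
L = -72 (L = (-54 - 12) - 6 = -66 - 6 = -72)
(L + d(-7))*21 = (-72 - 5)*21 = -77*21 = -1617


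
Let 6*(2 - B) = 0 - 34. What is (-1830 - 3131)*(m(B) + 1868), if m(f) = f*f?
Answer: -86028701/9 ≈ -9.5588e+6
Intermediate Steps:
B = 23/3 (B = 2 - (0 - 34)/6 = 2 - ⅙*(-34) = 2 + 17/3 = 23/3 ≈ 7.6667)
m(f) = f²
(-1830 - 3131)*(m(B) + 1868) = (-1830 - 3131)*((23/3)² + 1868) = -4961*(529/9 + 1868) = -4961*17341/9 = -86028701/9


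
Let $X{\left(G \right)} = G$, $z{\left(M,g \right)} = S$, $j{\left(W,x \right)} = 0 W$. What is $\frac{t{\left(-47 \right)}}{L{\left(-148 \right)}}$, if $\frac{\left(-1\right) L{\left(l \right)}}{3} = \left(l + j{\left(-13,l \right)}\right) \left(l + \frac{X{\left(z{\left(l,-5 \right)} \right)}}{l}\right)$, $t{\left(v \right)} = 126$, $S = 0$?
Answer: $- \frac{21}{10952} \approx -0.0019175$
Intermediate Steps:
$j{\left(W,x \right)} = 0$
$z{\left(M,g \right)} = 0$
$L{\left(l \right)} = - 3 l^{2}$ ($L{\left(l \right)} = - 3 \left(l + 0\right) \left(l + \frac{0}{l}\right) = - 3 l \left(l + 0\right) = - 3 l l = - 3 l^{2}$)
$\frac{t{\left(-47 \right)}}{L{\left(-148 \right)}} = \frac{126}{\left(-3\right) \left(-148\right)^{2}} = \frac{126}{\left(-3\right) 21904} = \frac{126}{-65712} = 126 \left(- \frac{1}{65712}\right) = - \frac{21}{10952}$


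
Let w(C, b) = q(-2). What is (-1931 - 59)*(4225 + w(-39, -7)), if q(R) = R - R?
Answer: -8407750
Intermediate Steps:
q(R) = 0
w(C, b) = 0
(-1931 - 59)*(4225 + w(-39, -7)) = (-1931 - 59)*(4225 + 0) = -1990*4225 = -8407750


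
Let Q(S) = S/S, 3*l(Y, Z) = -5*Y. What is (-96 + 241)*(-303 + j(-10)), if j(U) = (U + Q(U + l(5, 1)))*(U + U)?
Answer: -17835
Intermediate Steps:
l(Y, Z) = -5*Y/3 (l(Y, Z) = (-5*Y)/3 = -5*Y/3)
Q(S) = 1
j(U) = 2*U*(1 + U) (j(U) = (U + 1)*(U + U) = (1 + U)*(2*U) = 2*U*(1 + U))
(-96 + 241)*(-303 + j(-10)) = (-96 + 241)*(-303 + 2*(-10)*(1 - 10)) = 145*(-303 + 2*(-10)*(-9)) = 145*(-303 + 180) = 145*(-123) = -17835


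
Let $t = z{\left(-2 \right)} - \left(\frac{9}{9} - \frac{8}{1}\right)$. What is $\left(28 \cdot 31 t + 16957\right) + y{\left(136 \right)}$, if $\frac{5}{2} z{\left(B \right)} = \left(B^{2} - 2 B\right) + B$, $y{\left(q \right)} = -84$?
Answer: $\frac{125161}{5} \approx 25032.0$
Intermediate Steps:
$z{\left(B \right)} = - \frac{2 B}{5} + \frac{2 B^{2}}{5}$ ($z{\left(B \right)} = \frac{2 \left(\left(B^{2} - 2 B\right) + B\right)}{5} = \frac{2 \left(B^{2} - B\right)}{5} = - \frac{2 B}{5} + \frac{2 B^{2}}{5}$)
$t = \frac{47}{5}$ ($t = \frac{2}{5} \left(-2\right) \left(-1 - 2\right) - \left(\frac{9}{9} - \frac{8}{1}\right) = \frac{2}{5} \left(-2\right) \left(-3\right) - \left(9 \cdot \frac{1}{9} - 8\right) = \frac{12}{5} - \left(1 - 8\right) = \frac{12}{5} - -7 = \frac{12}{5} + 7 = \frac{47}{5} \approx 9.4$)
$\left(28 \cdot 31 t + 16957\right) + y{\left(136 \right)} = \left(28 \cdot 31 \cdot \frac{47}{5} + 16957\right) - 84 = \left(868 \cdot \frac{47}{5} + 16957\right) - 84 = \left(\frac{40796}{5} + 16957\right) - 84 = \frac{125581}{5} - 84 = \frac{125161}{5}$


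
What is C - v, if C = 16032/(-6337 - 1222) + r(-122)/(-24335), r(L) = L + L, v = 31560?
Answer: -5805795537724/183948265 ≈ -31562.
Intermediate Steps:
r(L) = 2*L
C = -388294324/183948265 (C = 16032/(-6337 - 1222) + (2*(-122))/(-24335) = 16032/(-7559) - 244*(-1/24335) = 16032*(-1/7559) + 244/24335 = -16032/7559 + 244/24335 = -388294324/183948265 ≈ -2.1109)
C - v = -388294324/183948265 - 1*31560 = -388294324/183948265 - 31560 = -5805795537724/183948265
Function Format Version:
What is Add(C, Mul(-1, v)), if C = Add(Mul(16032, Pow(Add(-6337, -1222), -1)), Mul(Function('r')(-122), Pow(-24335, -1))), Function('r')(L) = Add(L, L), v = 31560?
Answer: Rational(-5805795537724, 183948265) ≈ -31562.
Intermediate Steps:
Function('r')(L) = Mul(2, L)
C = Rational(-388294324, 183948265) (C = Add(Mul(16032, Pow(Add(-6337, -1222), -1)), Mul(Mul(2, -122), Pow(-24335, -1))) = Add(Mul(16032, Pow(-7559, -1)), Mul(-244, Rational(-1, 24335))) = Add(Mul(16032, Rational(-1, 7559)), Rational(244, 24335)) = Add(Rational(-16032, 7559), Rational(244, 24335)) = Rational(-388294324, 183948265) ≈ -2.1109)
Add(C, Mul(-1, v)) = Add(Rational(-388294324, 183948265), Mul(-1, 31560)) = Add(Rational(-388294324, 183948265), -31560) = Rational(-5805795537724, 183948265)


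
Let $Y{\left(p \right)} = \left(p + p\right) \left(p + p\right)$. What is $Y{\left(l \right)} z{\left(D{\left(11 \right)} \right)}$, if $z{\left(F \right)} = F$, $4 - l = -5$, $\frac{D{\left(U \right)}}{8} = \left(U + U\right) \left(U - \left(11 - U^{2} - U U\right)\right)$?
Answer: $13799808$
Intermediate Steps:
$D{\left(U \right)} = 16 U \left(-11 + U + 2 U^{2}\right)$ ($D{\left(U \right)} = 8 \left(U + U\right) \left(U - \left(11 - U^{2} - U U\right)\right) = 8 \cdot 2 U \left(U + \left(\left(U^{2} + U^{2}\right) - 11\right)\right) = 8 \cdot 2 U \left(U + \left(2 U^{2} - 11\right)\right) = 8 \cdot 2 U \left(U + \left(-11 + 2 U^{2}\right)\right) = 8 \cdot 2 U \left(-11 + U + 2 U^{2}\right) = 16 U \left(-11 + U + 2 U^{2}\right)$)
$l = 9$ ($l = 4 - -5 = 4 + 5 = 9$)
$Y{\left(p \right)} = 4 p^{2}$ ($Y{\left(p \right)} = 2 p 2 p = 4 p^{2}$)
$Y{\left(l \right)} z{\left(D{\left(11 \right)} \right)} = 4 \cdot 9^{2} \cdot 16 \cdot 11 \left(-11 + 11 + 2 \cdot 11^{2}\right) = 4 \cdot 81 \cdot 16 \cdot 11 \left(-11 + 11 + 2 \cdot 121\right) = 324 \cdot 16 \cdot 11 \left(-11 + 11 + 242\right) = 324 \cdot 16 \cdot 11 \cdot 242 = 324 \cdot 42592 = 13799808$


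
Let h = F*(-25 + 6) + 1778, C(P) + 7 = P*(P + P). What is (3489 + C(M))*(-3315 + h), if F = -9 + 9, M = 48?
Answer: -12434330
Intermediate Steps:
F = 0
C(P) = -7 + 2*P² (C(P) = -7 + P*(P + P) = -7 + P*(2*P) = -7 + 2*P²)
h = 1778 (h = 0*(-25 + 6) + 1778 = 0*(-19) + 1778 = 0 + 1778 = 1778)
(3489 + C(M))*(-3315 + h) = (3489 + (-7 + 2*48²))*(-3315 + 1778) = (3489 + (-7 + 2*2304))*(-1537) = (3489 + (-7 + 4608))*(-1537) = (3489 + 4601)*(-1537) = 8090*(-1537) = -12434330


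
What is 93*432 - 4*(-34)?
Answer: 40312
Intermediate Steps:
93*432 - 4*(-34) = 40176 + 136 = 40312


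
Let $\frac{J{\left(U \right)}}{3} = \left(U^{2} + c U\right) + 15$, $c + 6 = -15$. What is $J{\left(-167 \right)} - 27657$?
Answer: $66576$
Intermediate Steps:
$c = -21$ ($c = -6 - 15 = -21$)
$J{\left(U \right)} = 45 - 63 U + 3 U^{2}$ ($J{\left(U \right)} = 3 \left(\left(U^{2} - 21 U\right) + 15\right) = 3 \left(15 + U^{2} - 21 U\right) = 45 - 63 U + 3 U^{2}$)
$J{\left(-167 \right)} - 27657 = \left(45 - -10521 + 3 \left(-167\right)^{2}\right) - 27657 = \left(45 + 10521 + 3 \cdot 27889\right) - 27657 = \left(45 + 10521 + 83667\right) - 27657 = 94233 - 27657 = 66576$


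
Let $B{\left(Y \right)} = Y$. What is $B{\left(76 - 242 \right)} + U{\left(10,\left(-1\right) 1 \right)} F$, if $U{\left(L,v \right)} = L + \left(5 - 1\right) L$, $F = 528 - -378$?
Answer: $45134$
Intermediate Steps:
$F = 906$ ($F = 528 + 378 = 906$)
$U{\left(L,v \right)} = 5 L$ ($U{\left(L,v \right)} = L + 4 L = 5 L$)
$B{\left(76 - 242 \right)} + U{\left(10,\left(-1\right) 1 \right)} F = \left(76 - 242\right) + 5 \cdot 10 \cdot 906 = -166 + 50 \cdot 906 = -166 + 45300 = 45134$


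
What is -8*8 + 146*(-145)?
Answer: -21234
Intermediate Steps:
-8*8 + 146*(-145) = -64 - 21170 = -21234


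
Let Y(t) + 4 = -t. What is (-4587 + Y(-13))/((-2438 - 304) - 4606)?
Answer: 2289/3674 ≈ 0.62303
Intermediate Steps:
Y(t) = -4 - t
(-4587 + Y(-13))/((-2438 - 304) - 4606) = (-4587 + (-4 - 1*(-13)))/((-2438 - 304) - 4606) = (-4587 + (-4 + 13))/(-2742 - 4606) = (-4587 + 9)/(-7348) = -4578*(-1/7348) = 2289/3674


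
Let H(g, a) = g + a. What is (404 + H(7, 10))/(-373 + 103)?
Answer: -421/270 ≈ -1.5593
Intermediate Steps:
H(g, a) = a + g
(404 + H(7, 10))/(-373 + 103) = (404 + (10 + 7))/(-373 + 103) = (404 + 17)/(-270) = 421*(-1/270) = -421/270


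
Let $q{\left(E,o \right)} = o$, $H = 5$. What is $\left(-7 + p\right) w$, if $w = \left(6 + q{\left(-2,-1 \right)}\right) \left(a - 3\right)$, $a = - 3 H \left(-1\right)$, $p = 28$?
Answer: $1260$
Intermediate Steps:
$a = 15$ ($a = \left(-3\right) 5 \left(-1\right) = \left(-15\right) \left(-1\right) = 15$)
$w = 60$ ($w = \left(6 - 1\right) \left(15 - 3\right) = 5 \left(15 - 3\right) = 5 \cdot 12 = 60$)
$\left(-7 + p\right) w = \left(-7 + 28\right) 60 = 21 \cdot 60 = 1260$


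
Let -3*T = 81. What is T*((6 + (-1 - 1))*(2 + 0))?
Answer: -216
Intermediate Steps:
T = -27 (T = -⅓*81 = -27)
T*((6 + (-1 - 1))*(2 + 0)) = -27*(6 + (-1 - 1))*(2 + 0) = -27*(6 - 2)*2 = -108*2 = -27*8 = -216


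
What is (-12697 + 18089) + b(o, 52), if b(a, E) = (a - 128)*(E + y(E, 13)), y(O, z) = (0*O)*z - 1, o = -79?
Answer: -5165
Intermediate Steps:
y(O, z) = -1 (y(O, z) = 0*z - 1 = 0 - 1 = -1)
b(a, E) = (-1 + E)*(-128 + a) (b(a, E) = (a - 128)*(E - 1) = (-128 + a)*(-1 + E) = (-1 + E)*(-128 + a))
(-12697 + 18089) + b(o, 52) = (-12697 + 18089) + (128 - 1*(-79) - 128*52 + 52*(-79)) = 5392 + (128 + 79 - 6656 - 4108) = 5392 - 10557 = -5165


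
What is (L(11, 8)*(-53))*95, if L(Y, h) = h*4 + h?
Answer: -201400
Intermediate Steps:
L(Y, h) = 5*h (L(Y, h) = 4*h + h = 5*h)
(L(11, 8)*(-53))*95 = ((5*8)*(-53))*95 = (40*(-53))*95 = -2120*95 = -201400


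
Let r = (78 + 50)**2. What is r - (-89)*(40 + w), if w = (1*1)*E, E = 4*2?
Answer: 20656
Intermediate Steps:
E = 8
w = 8 (w = (1*1)*8 = 1*8 = 8)
r = 16384 (r = 128**2 = 16384)
r - (-89)*(40 + w) = 16384 - (-89)*(40 + 8) = 16384 - (-89)*48 = 16384 - 1*(-4272) = 16384 + 4272 = 20656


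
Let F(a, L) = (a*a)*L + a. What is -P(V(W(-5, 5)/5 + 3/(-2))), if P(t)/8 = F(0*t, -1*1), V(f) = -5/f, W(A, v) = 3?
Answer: 0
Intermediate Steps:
F(a, L) = a + L*a² (F(a, L) = a²*L + a = L*a² + a = a + L*a²)
P(t) = 0 (P(t) = 8*((0*t)*(1 + (-1*1)*(0*t))) = 8*(0*(1 - 1*0)) = 8*(0*(1 + 0)) = 8*(0*1) = 8*0 = 0)
-P(V(W(-5, 5)/5 + 3/(-2))) = -1*0 = 0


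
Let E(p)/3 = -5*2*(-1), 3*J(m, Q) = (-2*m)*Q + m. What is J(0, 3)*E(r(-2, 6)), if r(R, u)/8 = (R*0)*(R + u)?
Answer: 0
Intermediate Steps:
J(m, Q) = m/3 - 2*Q*m/3 (J(m, Q) = ((-2*m)*Q + m)/3 = (-2*Q*m + m)/3 = (m - 2*Q*m)/3 = m/3 - 2*Q*m/3)
r(R, u) = 0 (r(R, u) = 8*((R*0)*(R + u)) = 8*(0*(R + u)) = 8*0 = 0)
E(p) = 30 (E(p) = 3*(-5*2*(-1)) = 3*(-10*(-1)) = 3*10 = 30)
J(0, 3)*E(r(-2, 6)) = ((⅓)*0*(1 - 2*3))*30 = ((⅓)*0*(1 - 6))*30 = ((⅓)*0*(-5))*30 = 0*30 = 0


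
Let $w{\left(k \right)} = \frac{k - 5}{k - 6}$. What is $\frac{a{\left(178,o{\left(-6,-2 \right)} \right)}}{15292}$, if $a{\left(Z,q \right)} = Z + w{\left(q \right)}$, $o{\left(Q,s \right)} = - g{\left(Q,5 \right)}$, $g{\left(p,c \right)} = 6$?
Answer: $\frac{2147}{183504} \approx 0.0117$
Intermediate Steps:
$w{\left(k \right)} = \frac{-5 + k}{-6 + k}$
$o{\left(Q,s \right)} = -6$ ($o{\left(Q,s \right)} = \left(-1\right) 6 = -6$)
$a{\left(Z,q \right)} = Z + \frac{-5 + q}{-6 + q}$
$\frac{a{\left(178,o{\left(-6,-2 \right)} \right)}}{15292} = \frac{\frac{1}{-6 - 6} \left(-5 - 6 + 178 \left(-6 - 6\right)\right)}{15292} = \frac{-5 - 6 + 178 \left(-12\right)}{-12} \cdot \frac{1}{15292} = - \frac{-5 - 6 - 2136}{12} \cdot \frac{1}{15292} = \left(- \frac{1}{12}\right) \left(-2147\right) \frac{1}{15292} = \frac{2147}{12} \cdot \frac{1}{15292} = \frac{2147}{183504}$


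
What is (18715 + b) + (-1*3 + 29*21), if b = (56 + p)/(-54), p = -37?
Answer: 1043315/54 ≈ 19321.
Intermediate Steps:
b = -19/54 (b = (56 - 37)/(-54) = -1/54*19 = -19/54 ≈ -0.35185)
(18715 + b) + (-1*3 + 29*21) = (18715 - 19/54) + (-1*3 + 29*21) = 1010591/54 + (-3 + 609) = 1010591/54 + 606 = 1043315/54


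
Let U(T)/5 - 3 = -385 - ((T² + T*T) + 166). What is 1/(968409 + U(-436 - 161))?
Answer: -1/2598421 ≈ -3.8485e-7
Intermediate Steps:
U(T) = -2740 - 10*T² (U(T) = 15 + 5*(-385 - ((T² + T*T) + 166)) = 15 + 5*(-385 - ((T² + T²) + 166)) = 15 + 5*(-385 - (2*T² + 166)) = 15 + 5*(-385 - (166 + 2*T²)) = 15 + 5*(-385 + (-166 - 2*T²)) = 15 + 5*(-551 - 2*T²) = 15 + (-2755 - 10*T²) = -2740 - 10*T²)
1/(968409 + U(-436 - 161)) = 1/(968409 + (-2740 - 10*(-436 - 161)²)) = 1/(968409 + (-2740 - 10*(-597)²)) = 1/(968409 + (-2740 - 10*356409)) = 1/(968409 + (-2740 - 3564090)) = 1/(968409 - 3566830) = 1/(-2598421) = -1/2598421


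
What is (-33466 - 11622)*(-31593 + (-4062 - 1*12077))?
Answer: 2152140416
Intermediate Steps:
(-33466 - 11622)*(-31593 + (-4062 - 1*12077)) = -45088*(-31593 + (-4062 - 12077)) = -45088*(-31593 - 16139) = -45088*(-47732) = 2152140416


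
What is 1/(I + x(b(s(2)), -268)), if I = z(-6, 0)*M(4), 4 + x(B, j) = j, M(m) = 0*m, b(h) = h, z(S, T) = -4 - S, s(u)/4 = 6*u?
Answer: -1/272 ≈ -0.0036765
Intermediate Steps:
s(u) = 24*u (s(u) = 4*(6*u) = 24*u)
M(m) = 0
x(B, j) = -4 + j
I = 0 (I = (-4 - 1*(-6))*0 = (-4 + 6)*0 = 2*0 = 0)
1/(I + x(b(s(2)), -268)) = 1/(0 + (-4 - 268)) = 1/(0 - 272) = 1/(-272) = -1/272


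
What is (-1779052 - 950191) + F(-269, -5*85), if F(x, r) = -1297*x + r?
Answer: -2380775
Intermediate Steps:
F(x, r) = r - 1297*x
(-1779052 - 950191) + F(-269, -5*85) = (-1779052 - 950191) + (-5*85 - 1297*(-269)) = -2729243 + (-425 + 348893) = -2729243 + 348468 = -2380775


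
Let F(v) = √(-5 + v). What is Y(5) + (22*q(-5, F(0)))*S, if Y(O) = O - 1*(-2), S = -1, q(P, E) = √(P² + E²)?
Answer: 7 - 44*√5 ≈ -91.387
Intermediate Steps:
q(P, E) = √(E² + P²)
Y(O) = 2 + O (Y(O) = O + 2 = 2 + O)
Y(5) + (22*q(-5, F(0)))*S = (2 + 5) + (22*√((√(-5 + 0))² + (-5)²))*(-1) = 7 + (22*√((√(-5))² + 25))*(-1) = 7 + (22*√((I*√5)² + 25))*(-1) = 7 + (22*√(-5 + 25))*(-1) = 7 + (22*√20)*(-1) = 7 + (22*(2*√5))*(-1) = 7 + (44*√5)*(-1) = 7 - 44*√5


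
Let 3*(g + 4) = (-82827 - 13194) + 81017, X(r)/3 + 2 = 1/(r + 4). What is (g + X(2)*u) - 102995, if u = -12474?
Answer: -118180/3 ≈ -39393.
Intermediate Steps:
X(r) = -6 + 3/(4 + r) (X(r) = -6 + 3/(r + 4) = -6 + 3/(4 + r))
g = -15016/3 (g = -4 + ((-82827 - 13194) + 81017)/3 = -4 + (-96021 + 81017)/3 = -4 + (⅓)*(-15004) = -4 - 15004/3 = -15016/3 ≈ -5005.3)
(g + X(2)*u) - 102995 = (-15016/3 + (3*(-7 - 2*2)/(4 + 2))*(-12474)) - 102995 = (-15016/3 + (3*(-7 - 4)/6)*(-12474)) - 102995 = (-15016/3 + (3*(⅙)*(-11))*(-12474)) - 102995 = (-15016/3 - 11/2*(-12474)) - 102995 = (-15016/3 + 68607) - 102995 = 190805/3 - 102995 = -118180/3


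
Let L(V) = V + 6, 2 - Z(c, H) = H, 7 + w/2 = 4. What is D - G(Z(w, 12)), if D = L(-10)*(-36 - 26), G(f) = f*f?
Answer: 148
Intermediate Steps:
w = -6 (w = -14 + 2*4 = -14 + 8 = -6)
Z(c, H) = 2 - H
L(V) = 6 + V
G(f) = f²
D = 248 (D = (6 - 10)*(-36 - 26) = -4*(-62) = 248)
D - G(Z(w, 12)) = 248 - (2 - 1*12)² = 248 - (2 - 12)² = 248 - 1*(-10)² = 248 - 1*100 = 248 - 100 = 148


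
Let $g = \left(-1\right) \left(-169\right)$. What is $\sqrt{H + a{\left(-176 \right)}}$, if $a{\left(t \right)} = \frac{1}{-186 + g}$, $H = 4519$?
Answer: $\frac{\sqrt{1305974}}{17} \approx 67.223$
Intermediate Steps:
$g = 169$
$a{\left(t \right)} = - \frac{1}{17}$ ($a{\left(t \right)} = \frac{1}{-186 + 169} = \frac{1}{-17} = - \frac{1}{17}$)
$\sqrt{H + a{\left(-176 \right)}} = \sqrt{4519 - \frac{1}{17}} = \sqrt{\frac{76822}{17}} = \frac{\sqrt{1305974}}{17}$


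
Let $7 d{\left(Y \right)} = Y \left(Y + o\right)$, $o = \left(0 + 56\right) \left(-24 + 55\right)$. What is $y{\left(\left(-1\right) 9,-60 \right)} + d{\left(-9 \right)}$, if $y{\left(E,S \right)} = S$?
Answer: $- \frac{15963}{7} \approx -2280.4$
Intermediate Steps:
$o = 1736$ ($o = 56 \cdot 31 = 1736$)
$d{\left(Y \right)} = \frac{Y \left(1736 + Y\right)}{7}$ ($d{\left(Y \right)} = \frac{Y \left(Y + 1736\right)}{7} = \frac{Y \left(1736 + Y\right)}{7}$)
$y{\left(\left(-1\right) 9,-60 \right)} + d{\left(-9 \right)} = -60 + \frac{1}{7} \left(-9\right) \left(1736 - 9\right) = -60 + \frac{1}{7} \left(-9\right) 1727 = -60 - \frac{15543}{7} = - \frac{15963}{7}$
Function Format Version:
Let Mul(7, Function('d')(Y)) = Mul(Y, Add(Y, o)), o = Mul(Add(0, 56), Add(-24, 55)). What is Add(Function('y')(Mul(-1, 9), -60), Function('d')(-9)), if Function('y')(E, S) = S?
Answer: Rational(-15963, 7) ≈ -2280.4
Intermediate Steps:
o = 1736 (o = Mul(56, 31) = 1736)
Function('d')(Y) = Mul(Rational(1, 7), Y, Add(1736, Y)) (Function('d')(Y) = Mul(Rational(1, 7), Mul(Y, Add(Y, 1736))) = Mul(Rational(1, 7), Mul(Y, Add(1736, Y))) = Mul(Rational(1, 7), Y, Add(1736, Y)))
Add(Function('y')(Mul(-1, 9), -60), Function('d')(-9)) = Add(-60, Mul(Rational(1, 7), -9, Add(1736, -9))) = Add(-60, Mul(Rational(1, 7), -9, 1727)) = Add(-60, Rational(-15543, 7)) = Rational(-15963, 7)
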